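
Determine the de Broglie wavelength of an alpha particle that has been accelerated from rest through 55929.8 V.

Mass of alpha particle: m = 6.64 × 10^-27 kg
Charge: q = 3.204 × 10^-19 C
4.30 × 10^-14 m

When a particle is accelerated through voltage V, it gains kinetic energy KE = qV.

The de Broglie wavelength is then λ = h/√(2mqV):

λ = h/√(2mqV)
λ = (6.626 × 10^-34 J·s) / √(2 × 6.64 × 10^-27 kg × 3.204 × 10^-19 C × 55929.8 V)
λ = 4.30 × 10^-14 m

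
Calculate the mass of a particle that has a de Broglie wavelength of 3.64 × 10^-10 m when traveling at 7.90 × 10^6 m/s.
2.30 × 10^-31 kg

From the de Broglie relation λ = h/(mv), we solve for m:

m = h/(λv)
m = (6.626 × 10^-34 J·s) / (3.64 × 10^-10 m × 7.90 × 10^6 m/s)
m = 2.30 × 10^-31 kg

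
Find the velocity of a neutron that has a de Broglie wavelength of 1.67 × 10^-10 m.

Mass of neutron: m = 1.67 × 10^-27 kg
2.38 × 10^3 m/s

From the de Broglie relation λ = h/(mv), we solve for v:

v = h/(mλ)
v = (6.626 × 10^-34 J·s) / (1.67 × 10^-27 kg × 1.67 × 10^-10 m)
v = 2.38 × 10^3 m/s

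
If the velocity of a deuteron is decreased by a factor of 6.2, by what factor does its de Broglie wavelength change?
The wavelength increases by a factor of 6.2.

From λ = h/(mv), the wavelength is inversely proportional to velocity:

λ ∝ 1/v

If v → v/6.2, then λ → 6.2λ

When velocity is decreased by a factor of 6.2, the wavelength increases by a factor of 6.2.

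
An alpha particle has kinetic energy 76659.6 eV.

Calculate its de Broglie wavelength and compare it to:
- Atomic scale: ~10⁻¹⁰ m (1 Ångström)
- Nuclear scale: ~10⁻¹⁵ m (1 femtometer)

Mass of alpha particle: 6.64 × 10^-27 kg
λ = 5.19 × 10^-14 m, which is between nuclear and atomic scales.

Using λ = h/√(2mKE):

KE = 76659.6 eV = 1.228 × 10^-14 J

λ = h/√(2mKE)
λ = (6.626 × 10^-34 J·s) / √(2 × 6.64 × 10^-27 kg × 1.228 × 10^-14 J)
λ = 5.19 × 10^-14 m

Comparison:
- Atomic scale (10⁻¹⁰ m): λ is 0.00052× this size
- Nuclear scale (10⁻¹⁵ m): λ is 52× this size

The wavelength is between nuclear and atomic scales.

This wavelength is appropriate for probing atomic structure but too large for nuclear physics experiments.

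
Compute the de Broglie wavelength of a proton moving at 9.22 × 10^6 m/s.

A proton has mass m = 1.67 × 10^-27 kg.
4.30 × 10^-14 m

Using the de Broglie relation λ = h/(mv):

λ = h/(mv)
λ = (6.626 × 10^-34 J·s) / (1.67 × 10^-27 kg × 9.22 × 10^6 m/s)
λ = 4.30 × 10^-14 m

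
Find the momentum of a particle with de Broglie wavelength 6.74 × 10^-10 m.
9.83 × 10^-25 kg·m/s

From the de Broglie relation λ = h/p, we solve for p:

p = h/λ
p = (6.626 × 10^-34 J·s) / (6.74 × 10^-10 m)
p = 9.83 × 10^-25 kg·m/s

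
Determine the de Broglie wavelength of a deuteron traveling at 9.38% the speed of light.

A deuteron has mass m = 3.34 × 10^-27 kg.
7.05 × 10^-15 m

Using the de Broglie relation λ = h/(mv):

v = 9.38% × c = 2.812 × 10^7 m/s

λ = h/(mv)
λ = (6.626 × 10^-34 J·s) / (3.34 × 10^-27 kg × 2.812 × 10^7 m/s)
λ = 7.05 × 10^-15 m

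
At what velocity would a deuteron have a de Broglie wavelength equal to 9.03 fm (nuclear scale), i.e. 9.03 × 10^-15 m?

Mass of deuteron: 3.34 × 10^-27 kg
2.20 × 10^7 m/s

From λ = h/(mv), solve for v:

v = h/(mλ)
v = (6.626 × 10^-34 J·s) / (3.34 × 10^-27 kg × 9.03 × 10^-15 m)
v = 2.20 × 10^7 m/s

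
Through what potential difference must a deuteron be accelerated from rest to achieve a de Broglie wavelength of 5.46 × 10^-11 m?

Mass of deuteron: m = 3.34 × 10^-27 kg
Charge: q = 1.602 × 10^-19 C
1.38 × 10^-1 V

From λ = h/√(2mqV), we solve for V:

λ² = h²/(2mqV)
V = h²/(2mqλ²)
V = (6.626 × 10^-34 J·s)² / (2 × 3.34 × 10^-27 kg × 1.602 × 10^-19 C × (5.46 × 10^-11 m)²)
V = 1.38 × 10^-1 V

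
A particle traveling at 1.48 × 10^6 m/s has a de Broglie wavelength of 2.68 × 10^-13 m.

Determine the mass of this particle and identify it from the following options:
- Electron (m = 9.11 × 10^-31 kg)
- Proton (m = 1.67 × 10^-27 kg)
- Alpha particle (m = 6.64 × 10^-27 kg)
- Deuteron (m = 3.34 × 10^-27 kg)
The particle is a proton.

From λ = h/(mv), solve for mass:

m = h/(λv)
m = (6.626 × 10^-34 J·s) / (2.68 × 10^-13 m × 1.48 × 10^6 m/s)
m = 1.67 × 10^-27 kg

Comparing with the listed masses, this is closest to a proton.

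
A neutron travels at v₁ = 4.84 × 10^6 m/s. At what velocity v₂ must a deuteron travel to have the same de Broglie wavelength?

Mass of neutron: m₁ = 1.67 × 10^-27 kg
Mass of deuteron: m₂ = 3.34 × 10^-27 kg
v₂ = 2.42 × 10^6 m/s

For equal de Broglie wavelengths: λ₁ = λ₂

h/(m₁v₁) = h/(m₂v₂)
m₁v₁ = m₂v₂
v₂ = v₁ · (m₁/m₂)

v₂ = 4.84 × 10^6 m/s × (1.67 × 10^-27 kg / 3.34 × 10^-27 kg)
v₂ = 2.42 × 10^6 m/s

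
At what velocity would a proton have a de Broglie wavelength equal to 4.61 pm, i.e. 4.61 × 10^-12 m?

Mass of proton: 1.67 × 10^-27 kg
8.61 × 10^4 m/s

From λ = h/(mv), solve for v:

v = h/(mλ)
v = (6.626 × 10^-34 J·s) / (1.67 × 10^-27 kg × 4.61 × 10^-12 m)
v = 8.61 × 10^4 m/s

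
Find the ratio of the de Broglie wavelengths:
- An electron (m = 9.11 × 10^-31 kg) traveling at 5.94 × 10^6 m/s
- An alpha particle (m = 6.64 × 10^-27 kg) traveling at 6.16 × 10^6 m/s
λ₁/λ₂ = 7.56 × 10^3

Using λ = h/(mv):

λ₁ = h/(m₁v₁) = 1.22 × 10^-10 m
λ₂ = h/(m₂v₂) = 1.62 × 10^-14 m

Ratio λ₁/λ₂ = (m₂v₂)/(m₁v₁)
         = (6.64 × 10^-27 kg × 6.16 × 10^6 m/s) / (9.11 × 10^-31 kg × 5.94 × 10^6 m/s)
         = 7.56 × 10^3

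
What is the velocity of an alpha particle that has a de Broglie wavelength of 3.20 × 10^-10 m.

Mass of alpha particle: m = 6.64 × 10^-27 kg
3.12 × 10^2 m/s

From the de Broglie relation λ = h/(mv), we solve for v:

v = h/(mλ)
v = (6.626 × 10^-34 J·s) / (6.64 × 10^-27 kg × 3.20 × 10^-10 m)
v = 3.12 × 10^2 m/s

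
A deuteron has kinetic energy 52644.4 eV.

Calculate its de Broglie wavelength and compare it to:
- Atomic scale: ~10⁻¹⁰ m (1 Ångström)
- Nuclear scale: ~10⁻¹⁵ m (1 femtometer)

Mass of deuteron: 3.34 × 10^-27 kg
λ = 8.83 × 10^-14 m, which is between nuclear and atomic scales.

Using λ = h/√(2mKE):

KE = 52644.4 eV = 8.435 × 10^-15 J

λ = h/√(2mKE)
λ = (6.626 × 10^-34 J·s) / √(2 × 3.34 × 10^-27 kg × 8.435 × 10^-15 J)
λ = 8.83 × 10^-14 m

Comparison:
- Atomic scale (10⁻¹⁰ m): λ is 0.00088× this size
- Nuclear scale (10⁻¹⁵ m): λ is 88× this size

The wavelength is between nuclear and atomic scales.

This wavelength is appropriate for probing atomic structure but too large for nuclear physics experiments.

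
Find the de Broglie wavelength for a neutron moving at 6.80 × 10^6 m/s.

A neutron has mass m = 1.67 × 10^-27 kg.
5.83 × 10^-14 m

Using the de Broglie relation λ = h/(mv):

λ = h/(mv)
λ = (6.626 × 10^-34 J·s) / (1.67 × 10^-27 kg × 6.80 × 10^6 m/s)
λ = 5.83 × 10^-14 m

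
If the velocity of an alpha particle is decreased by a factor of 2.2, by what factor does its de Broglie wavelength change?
The wavelength increases by a factor of 2.2.

From λ = h/(mv), the wavelength is inversely proportional to velocity:

λ ∝ 1/v

If v → v/2.2, then λ → 2.2λ

When velocity is decreased by a factor of 2.2, the wavelength increases by a factor of 2.2.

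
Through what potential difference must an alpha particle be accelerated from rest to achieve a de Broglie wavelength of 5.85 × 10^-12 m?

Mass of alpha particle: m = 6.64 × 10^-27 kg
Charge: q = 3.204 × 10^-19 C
3.02 V

From λ = h/√(2mqV), we solve for V:

λ² = h²/(2mqV)
V = h²/(2mqλ²)
V = (6.626 × 10^-34 J·s)² / (2 × 6.64 × 10^-27 kg × 3.204 × 10^-19 C × (5.85 × 10^-12 m)²)
V = 3.02 V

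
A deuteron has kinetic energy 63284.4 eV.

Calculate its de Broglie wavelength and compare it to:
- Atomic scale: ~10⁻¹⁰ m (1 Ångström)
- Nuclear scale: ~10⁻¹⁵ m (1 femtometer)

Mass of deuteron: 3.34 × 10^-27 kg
λ = 8.05 × 10^-14 m, which is between nuclear and atomic scales.

Using λ = h/√(2mKE):

KE = 63284.4 eV = 1.014 × 10^-14 J

λ = h/√(2mKE)
λ = (6.626 × 10^-34 J·s) / √(2 × 3.34 × 10^-27 kg × 1.014 × 10^-14 J)
λ = 8.05 × 10^-14 m

Comparison:
- Atomic scale (10⁻¹⁰ m): λ is 0.00081× this size
- Nuclear scale (10⁻¹⁵ m): λ is 81× this size

The wavelength is between nuclear and atomic scales.

This wavelength is appropriate for probing atomic structure but too large for nuclear physics experiments.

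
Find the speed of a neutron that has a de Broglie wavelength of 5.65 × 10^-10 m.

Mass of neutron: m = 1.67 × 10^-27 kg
7.02 × 10^2 m/s

From the de Broglie relation λ = h/(mv), we solve for v:

v = h/(mλ)
v = (6.626 × 10^-34 J·s) / (1.67 × 10^-27 kg × 5.65 × 10^-10 m)
v = 7.02 × 10^2 m/s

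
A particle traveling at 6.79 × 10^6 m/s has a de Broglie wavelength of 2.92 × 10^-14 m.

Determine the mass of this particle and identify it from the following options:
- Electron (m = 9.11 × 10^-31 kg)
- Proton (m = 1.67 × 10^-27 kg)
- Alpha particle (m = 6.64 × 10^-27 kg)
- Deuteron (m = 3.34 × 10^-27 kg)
The particle is a deuteron.

From λ = h/(mv), solve for mass:

m = h/(λv)
m = (6.626 × 10^-34 J·s) / (2.92 × 10^-14 m × 6.79 × 10^6 m/s)
m = 3.34 × 10^-27 kg

Comparing with the listed masses, this is closest to a deuteron.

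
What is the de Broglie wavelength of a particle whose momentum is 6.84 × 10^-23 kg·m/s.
9.69 × 10^-12 m

Using the de Broglie relation λ = h/p:

λ = h/p
λ = (6.626 × 10^-34 J·s) / (6.84 × 10^-23 kg·m/s)
λ = 9.69 × 10^-12 m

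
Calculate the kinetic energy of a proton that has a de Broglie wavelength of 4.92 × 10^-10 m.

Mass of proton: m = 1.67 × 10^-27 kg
5.43 × 10^-22 J (or 3.39 × 10^-3 eV)

From λ = h/√(2mKE), we solve for KE:

λ² = h²/(2mKE)
KE = h²/(2mλ²)
KE = (6.626 × 10^-34 J·s)² / (2 × 1.67 × 10^-27 kg × (4.92 × 10^-10 m)²)
KE = 5.43 × 10^-22 J
KE = 3.39 × 10^-3 eV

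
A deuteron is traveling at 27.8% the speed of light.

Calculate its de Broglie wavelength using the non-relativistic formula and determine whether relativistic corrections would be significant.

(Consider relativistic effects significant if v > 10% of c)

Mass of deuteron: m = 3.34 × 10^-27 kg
Yes, relativistic corrections are needed.

Using the non-relativistic de Broglie formula λ = h/(mv):

v = 27.8% × c = 8.334 × 10^7 m/s

λ = h/(mv)
λ = (6.626 × 10^-34 J·s) / (3.34 × 10^-27 kg × 8.334 × 10^7 m/s)
λ = 2.38 × 10^-15 m

Since v = 27.8% of c > 10% of c, relativistic corrections ARE significant and the actual wavelength would differ from this non-relativistic estimate.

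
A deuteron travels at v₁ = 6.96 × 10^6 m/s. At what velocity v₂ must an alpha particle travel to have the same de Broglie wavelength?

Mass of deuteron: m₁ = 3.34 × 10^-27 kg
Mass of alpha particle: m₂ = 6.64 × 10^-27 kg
v₂ = 3.50 × 10^6 m/s

For equal de Broglie wavelengths: λ₁ = λ₂

h/(m₁v₁) = h/(m₂v₂)
m₁v₁ = m₂v₂
v₂ = v₁ · (m₁/m₂)

v₂ = 6.96 × 10^6 m/s × (3.34 × 10^-27 kg / 6.64 × 10^-27 kg)
v₂ = 3.50 × 10^6 m/s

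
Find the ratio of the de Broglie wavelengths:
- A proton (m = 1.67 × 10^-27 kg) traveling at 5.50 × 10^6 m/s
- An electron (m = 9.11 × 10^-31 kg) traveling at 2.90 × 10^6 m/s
λ₁/λ₂ = 2.88 × 10^-4

Using λ = h/(mv):

λ₁ = h/(m₁v₁) = 7.21 × 10^-14 m
λ₂ = h/(m₂v₂) = 2.51 × 10^-10 m

Ratio λ₁/λ₂ = (m₂v₂)/(m₁v₁)
         = (9.11 × 10^-31 kg × 2.90 × 10^6 m/s) / (1.67 × 10^-27 kg × 5.50 × 10^6 m/s)
         = 2.88 × 10^-4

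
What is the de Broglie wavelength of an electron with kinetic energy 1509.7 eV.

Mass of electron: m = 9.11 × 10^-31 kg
3.16 × 10^-11 m

Using λ = h/√(2mKE):

First convert KE to Joules: KE = 1509.7 eV = 2.419 × 10^-16 J

λ = h/√(2mKE)
λ = (6.626 × 10^-34 J·s) / √(2 × 9.11 × 10^-31 kg × 2.419 × 10^-16 J)
λ = 3.16 × 10^-11 m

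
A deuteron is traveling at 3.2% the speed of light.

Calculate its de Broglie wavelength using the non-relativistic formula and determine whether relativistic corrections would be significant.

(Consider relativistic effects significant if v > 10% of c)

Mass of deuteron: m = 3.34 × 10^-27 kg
No, relativistic corrections are not needed.

Using the non-relativistic de Broglie formula λ = h/(mv):

v = 3.2% × c = 9.593 × 10^6 m/s

λ = h/(mv)
λ = (6.626 × 10^-34 J·s) / (3.34 × 10^-27 kg × 9.593 × 10^6 m/s)
λ = 2.07 × 10^-14 m

Since v = 3.2% of c < 10% of c, relativistic corrections are NOT significant and this non-relativistic result is a good approximation.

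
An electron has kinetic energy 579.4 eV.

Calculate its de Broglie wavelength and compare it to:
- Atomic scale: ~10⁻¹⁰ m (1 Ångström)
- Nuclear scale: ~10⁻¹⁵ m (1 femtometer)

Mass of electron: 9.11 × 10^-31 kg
λ = 5.09 × 10^-11 m, which is between nuclear and atomic scales.

Using λ = h/√(2mKE):

KE = 579.4 eV = 9.283 × 10^-17 J

λ = h/√(2mKE)
λ = (6.626 × 10^-34 J·s) / √(2 × 9.11 × 10^-31 kg × 9.283 × 10^-17 J)
λ = 5.09 × 10^-11 m

Comparison:
- Atomic scale (10⁻¹⁰ m): λ is 0.51× this size
- Nuclear scale (10⁻¹⁵ m): λ is 5.1e+04× this size

The wavelength is between nuclear and atomic scales.

This wavelength is appropriate for probing atomic structure but too large for nuclear physics experiments.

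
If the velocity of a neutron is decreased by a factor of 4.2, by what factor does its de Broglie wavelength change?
The wavelength increases by a factor of 4.2.

From λ = h/(mv), the wavelength is inversely proportional to velocity:

λ ∝ 1/v

If v → v/4.2, then λ → 4.2λ

When velocity is decreased by a factor of 4.2, the wavelength increases by a factor of 4.2.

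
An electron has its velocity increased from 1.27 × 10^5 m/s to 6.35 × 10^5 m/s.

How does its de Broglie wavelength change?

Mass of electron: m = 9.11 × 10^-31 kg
The wavelength decreases by a factor of 5.

Using λ = h/(mv):

Initial wavelength: λ₁ = h/(mv₁) = 5.73 × 10^-9 m
Final wavelength: λ₂ = h/(mv₂) = 1.15 × 10^-9 m

Since λ ∝ 1/v, when velocity increases by a factor of 5, the wavelength decreases by a factor of 5.

λ₂/λ₁ = v₁/v₂ = 1/5

The wavelength decreases by a factor of 5.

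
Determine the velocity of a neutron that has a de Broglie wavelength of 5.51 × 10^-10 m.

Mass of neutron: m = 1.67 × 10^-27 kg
7.20 × 10^2 m/s

From the de Broglie relation λ = h/(mv), we solve for v:

v = h/(mλ)
v = (6.626 × 10^-34 J·s) / (1.67 × 10^-27 kg × 5.51 × 10^-10 m)
v = 7.20 × 10^2 m/s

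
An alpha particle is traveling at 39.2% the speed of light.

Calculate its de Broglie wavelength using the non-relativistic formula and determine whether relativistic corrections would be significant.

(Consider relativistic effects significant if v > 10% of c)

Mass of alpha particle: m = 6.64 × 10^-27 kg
Yes, relativistic corrections are needed.

Using the non-relativistic de Broglie formula λ = h/(mv):

v = 39.2% × c = 1.175 × 10^8 m/s

λ = h/(mv)
λ = (6.626 × 10^-34 J·s) / (6.64 × 10^-27 kg × 1.175 × 10^8 m/s)
λ = 8.49 × 10^-16 m

Since v = 39.2% of c > 10% of c, relativistic corrections ARE significant and the actual wavelength would differ from this non-relativistic estimate.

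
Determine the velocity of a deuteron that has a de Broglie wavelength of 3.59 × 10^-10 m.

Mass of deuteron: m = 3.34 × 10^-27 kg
5.53 × 10^2 m/s

From the de Broglie relation λ = h/(mv), we solve for v:

v = h/(mλ)
v = (6.626 × 10^-34 J·s) / (3.34 × 10^-27 kg × 3.59 × 10^-10 m)
v = 5.53 × 10^2 m/s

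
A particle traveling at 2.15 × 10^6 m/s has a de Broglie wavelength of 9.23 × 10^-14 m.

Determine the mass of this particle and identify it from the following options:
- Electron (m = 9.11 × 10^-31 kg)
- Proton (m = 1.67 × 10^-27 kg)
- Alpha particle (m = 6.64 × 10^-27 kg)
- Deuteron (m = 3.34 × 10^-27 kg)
The particle is a deuteron.

From λ = h/(mv), solve for mass:

m = h/(λv)
m = (6.626 × 10^-34 J·s) / (9.23 × 10^-14 m × 2.15 × 10^6 m/s)
m = 3.34 × 10^-27 kg

Comparing with the listed masses, this is closest to a deuteron.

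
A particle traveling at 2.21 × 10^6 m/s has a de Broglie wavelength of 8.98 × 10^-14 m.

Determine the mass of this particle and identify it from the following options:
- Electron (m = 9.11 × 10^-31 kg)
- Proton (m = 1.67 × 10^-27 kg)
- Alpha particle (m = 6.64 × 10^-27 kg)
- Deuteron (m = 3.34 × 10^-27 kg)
The particle is a deuteron.

From λ = h/(mv), solve for mass:

m = h/(λv)
m = (6.626 × 10^-34 J·s) / (8.98 × 10^-14 m × 2.21 × 10^6 m/s)
m = 3.34 × 10^-27 kg

Comparing with the listed masses, this is closest to a deuteron.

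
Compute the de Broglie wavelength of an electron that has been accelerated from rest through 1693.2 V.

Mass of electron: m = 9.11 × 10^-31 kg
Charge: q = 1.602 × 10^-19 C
2.98 × 10^-11 m

When a particle is accelerated through voltage V, it gains kinetic energy KE = qV.

The de Broglie wavelength is then λ = h/√(2mqV):

λ = h/√(2mqV)
λ = (6.626 × 10^-34 J·s) / √(2 × 9.11 × 10^-31 kg × 1.602 × 10^-19 C × 1693.2 V)
λ = 2.98 × 10^-11 m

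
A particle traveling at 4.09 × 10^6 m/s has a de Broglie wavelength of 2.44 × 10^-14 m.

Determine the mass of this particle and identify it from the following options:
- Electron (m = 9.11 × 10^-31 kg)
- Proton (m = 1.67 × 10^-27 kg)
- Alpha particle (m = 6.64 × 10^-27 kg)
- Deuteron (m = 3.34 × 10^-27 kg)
The particle is an alpha particle.

From λ = h/(mv), solve for mass:

m = h/(λv)
m = (6.626 × 10^-34 J·s) / (2.44 × 10^-14 m × 4.09 × 10^6 m/s)
m = 6.64 × 10^-27 kg

Comparing with the listed masses, this is closest to an alpha particle.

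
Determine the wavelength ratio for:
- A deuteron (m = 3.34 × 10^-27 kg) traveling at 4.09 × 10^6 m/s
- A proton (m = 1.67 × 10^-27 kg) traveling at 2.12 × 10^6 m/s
λ₁/λ₂ = 0.259

Using λ = h/(mv):

λ₁ = h/(m₁v₁) = 4.85 × 10^-14 m
λ₂ = h/(m₂v₂) = 1.87 × 10^-13 m

Ratio λ₁/λ₂ = (m₂v₂)/(m₁v₁)
         = (1.67 × 10^-27 kg × 2.12 × 10^6 m/s) / (3.34 × 10^-27 kg × 4.09 × 10^6 m/s)
         = 0.259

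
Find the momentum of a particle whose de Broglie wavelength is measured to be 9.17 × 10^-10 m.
7.23 × 10^-25 kg·m/s

From the de Broglie relation λ = h/p, we solve for p:

p = h/λ
p = (6.626 × 10^-34 J·s) / (9.17 × 10^-10 m)
p = 7.23 × 10^-25 kg·m/s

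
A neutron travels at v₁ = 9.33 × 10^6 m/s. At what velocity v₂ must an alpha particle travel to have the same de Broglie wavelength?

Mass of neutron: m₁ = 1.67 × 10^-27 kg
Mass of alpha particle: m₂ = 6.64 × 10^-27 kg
v₂ = 2.35 × 10^6 m/s

For equal de Broglie wavelengths: λ₁ = λ₂

h/(m₁v₁) = h/(m₂v₂)
m₁v₁ = m₂v₂
v₂ = v₁ · (m₁/m₂)

v₂ = 9.33 × 10^6 m/s × (1.67 × 10^-27 kg / 6.64 × 10^-27 kg)
v₂ = 2.35 × 10^6 m/s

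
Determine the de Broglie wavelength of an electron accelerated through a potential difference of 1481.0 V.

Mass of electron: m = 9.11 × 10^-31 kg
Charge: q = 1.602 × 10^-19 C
3.19 × 10^-11 m

When a particle is accelerated through voltage V, it gains kinetic energy KE = qV.

The de Broglie wavelength is then λ = h/√(2mqV):

λ = h/√(2mqV)
λ = (6.626 × 10^-34 J·s) / √(2 × 9.11 × 10^-31 kg × 1.602 × 10^-19 C × 1481.0 V)
λ = 3.19 × 10^-11 m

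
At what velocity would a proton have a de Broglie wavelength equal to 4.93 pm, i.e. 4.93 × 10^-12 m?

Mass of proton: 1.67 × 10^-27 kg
8.05 × 10^4 m/s

From λ = h/(mv), solve for v:

v = h/(mλ)
v = (6.626 × 10^-34 J·s) / (1.67 × 10^-27 kg × 4.93 × 10^-12 m)
v = 8.05 × 10^4 m/s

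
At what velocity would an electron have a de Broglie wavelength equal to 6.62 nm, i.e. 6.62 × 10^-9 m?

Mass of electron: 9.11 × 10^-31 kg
1.10 × 10^5 m/s

From λ = h/(mv), solve for v:

v = h/(mλ)
v = (6.626 × 10^-34 J·s) / (9.11 × 10^-31 kg × 6.62 × 10^-9 m)
v = 1.10 × 10^5 m/s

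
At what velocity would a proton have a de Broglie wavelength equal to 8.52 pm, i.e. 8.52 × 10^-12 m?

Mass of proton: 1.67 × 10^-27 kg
4.66 × 10^4 m/s

From λ = h/(mv), solve for v:

v = h/(mλ)
v = (6.626 × 10^-34 J·s) / (1.67 × 10^-27 kg × 8.52 × 10^-12 m)
v = 4.66 × 10^4 m/s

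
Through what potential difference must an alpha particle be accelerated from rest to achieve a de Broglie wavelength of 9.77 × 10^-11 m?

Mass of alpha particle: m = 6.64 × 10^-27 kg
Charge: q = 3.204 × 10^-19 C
1.08 × 10^-2 V

From λ = h/√(2mqV), we solve for V:

λ² = h²/(2mqV)
V = h²/(2mqλ²)
V = (6.626 × 10^-34 J·s)² / (2 × 6.64 × 10^-27 kg × 3.204 × 10^-19 C × (9.77 × 10^-11 m)²)
V = 1.08 × 10^-2 V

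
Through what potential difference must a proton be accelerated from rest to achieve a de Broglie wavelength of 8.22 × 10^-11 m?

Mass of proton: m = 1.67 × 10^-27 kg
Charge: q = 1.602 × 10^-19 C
1.21 × 10^-1 V

From λ = h/√(2mqV), we solve for V:

λ² = h²/(2mqV)
V = h²/(2mqλ²)
V = (6.626 × 10^-34 J·s)² / (2 × 1.67 × 10^-27 kg × 1.602 × 10^-19 C × (8.22 × 10^-11 m)²)
V = 1.21 × 10^-1 V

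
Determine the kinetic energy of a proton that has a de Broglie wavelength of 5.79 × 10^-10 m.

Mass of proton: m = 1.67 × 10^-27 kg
3.92 × 10^-22 J (or 2.45 × 10^-3 eV)

From λ = h/√(2mKE), we solve for KE:

λ² = h²/(2mKE)
KE = h²/(2mλ²)
KE = (6.626 × 10^-34 J·s)² / (2 × 1.67 × 10^-27 kg × (5.79 × 10^-10 m)²)
KE = 3.92 × 10^-22 J
KE = 2.45 × 10^-3 eV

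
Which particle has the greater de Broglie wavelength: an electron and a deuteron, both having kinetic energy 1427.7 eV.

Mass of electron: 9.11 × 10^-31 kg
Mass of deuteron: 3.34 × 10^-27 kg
The electron has the longer wavelength.

Using λ = h/√(2mKE):

For electron: λ₁ = h/√(2m₁KE) = 3.25 × 10^-11 m
For deuteron: λ₂ = h/√(2m₂KE) = 5.36 × 10^-13 m

Since λ ∝ 1/√m at constant kinetic energy, the lighter particle has the longer wavelength.

The electron has the longer de Broglie wavelength.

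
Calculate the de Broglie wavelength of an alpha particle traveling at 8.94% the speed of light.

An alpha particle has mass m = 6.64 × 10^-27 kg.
3.72 × 10^-15 m

Using the de Broglie relation λ = h/(mv):

v = 8.94% × c = 2.680 × 10^7 m/s

λ = h/(mv)
λ = (6.626 × 10^-34 J·s) / (6.64 × 10^-27 kg × 2.680 × 10^7 m/s)
λ = 3.72 × 10^-15 m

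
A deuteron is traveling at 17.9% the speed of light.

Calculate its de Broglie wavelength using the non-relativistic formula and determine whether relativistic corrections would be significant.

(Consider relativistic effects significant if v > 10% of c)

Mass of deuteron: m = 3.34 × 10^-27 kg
Yes, relativistic corrections are needed.

Using the non-relativistic de Broglie formula λ = h/(mv):

v = 17.9% × c = 5.366 × 10^7 m/s

λ = h/(mv)
λ = (6.626 × 10^-34 J·s) / (3.34 × 10^-27 kg × 5.366 × 10^7 m/s)
λ = 3.70 × 10^-15 m

Since v = 17.9% of c > 10% of c, relativistic corrections ARE significant and the actual wavelength would differ from this non-relativistic estimate.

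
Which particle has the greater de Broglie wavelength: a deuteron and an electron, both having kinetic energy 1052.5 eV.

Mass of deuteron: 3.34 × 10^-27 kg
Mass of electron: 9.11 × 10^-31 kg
The electron has the longer wavelength.

Using λ = h/√(2mKE):

For deuteron: λ₁ = h/√(2m₁KE) = 6.24 × 10^-13 m
For electron: λ₂ = h/√(2m₂KE) = 3.78 × 10^-11 m

Since λ ∝ 1/√m at constant kinetic energy, the lighter particle has the longer wavelength.

The electron has the longer de Broglie wavelength.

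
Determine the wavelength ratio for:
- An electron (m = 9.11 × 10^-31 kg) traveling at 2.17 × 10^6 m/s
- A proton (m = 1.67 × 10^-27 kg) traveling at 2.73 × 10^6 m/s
λ₁/λ₂ = 2.31 × 10^3

Using λ = h/(mv):

λ₁ = h/(m₁v₁) = 3.35 × 10^-10 m
λ₂ = h/(m₂v₂) = 1.45 × 10^-13 m

Ratio λ₁/λ₂ = (m₂v₂)/(m₁v₁)
         = (1.67 × 10^-27 kg × 2.73 × 10^6 m/s) / (9.11 × 10^-31 kg × 2.17 × 10^6 m/s)
         = 2.31 × 10^3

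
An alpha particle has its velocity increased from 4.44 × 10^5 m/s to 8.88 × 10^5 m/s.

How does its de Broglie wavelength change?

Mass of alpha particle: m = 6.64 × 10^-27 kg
The wavelength decreases by a factor of 2.

Using λ = h/(mv):

Initial wavelength: λ₁ = h/(mv₁) = 2.25 × 10^-13 m
Final wavelength: λ₂ = h/(mv₂) = 1.12 × 10^-13 m

Since λ ∝ 1/v, when velocity increases by a factor of 2, the wavelength decreases by a factor of 2.

λ₂/λ₁ = v₁/v₂ = 1/2

The wavelength decreases by a factor of 2.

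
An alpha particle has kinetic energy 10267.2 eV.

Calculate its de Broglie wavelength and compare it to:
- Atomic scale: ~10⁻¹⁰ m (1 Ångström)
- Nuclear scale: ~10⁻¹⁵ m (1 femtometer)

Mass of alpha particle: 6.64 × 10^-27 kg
λ = 1.42 × 10^-13 m, which is between nuclear and atomic scales.

Using λ = h/√(2mKE):

KE = 10267.2 eV = 1.645 × 10^-15 J

λ = h/√(2mKE)
λ = (6.626 × 10^-34 J·s) / √(2 × 6.64 × 10^-27 kg × 1.645 × 10^-15 J)
λ = 1.42 × 10^-13 m

Comparison:
- Atomic scale (10⁻¹⁰ m): λ is 0.0014× this size
- Nuclear scale (10⁻¹⁵ m): λ is 1.4e+02× this size

The wavelength is between nuclear and atomic scales.

This wavelength is appropriate for probing atomic structure but too large for nuclear physics experiments.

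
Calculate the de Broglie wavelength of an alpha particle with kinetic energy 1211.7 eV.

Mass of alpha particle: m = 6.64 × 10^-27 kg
4.13 × 10^-13 m

Using λ = h/√(2mKE):

First convert KE to Joules: KE = 1211.7 eV = 1.941 × 10^-16 J

λ = h/√(2mKE)
λ = (6.626 × 10^-34 J·s) / √(2 × 6.64 × 10^-27 kg × 1.941 × 10^-16 J)
λ = 4.13 × 10^-13 m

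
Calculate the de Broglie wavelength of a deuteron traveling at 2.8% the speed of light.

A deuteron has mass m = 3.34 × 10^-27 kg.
2.36 × 10^-14 m

Using the de Broglie relation λ = h/(mv):

v = 2.8% × c = 8.394 × 10^6 m/s

λ = h/(mv)
λ = (6.626 × 10^-34 J·s) / (3.34 × 10^-27 kg × 8.394 × 10^6 m/s)
λ = 2.36 × 10^-14 m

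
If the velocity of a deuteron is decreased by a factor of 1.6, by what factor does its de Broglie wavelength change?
The wavelength increases by a factor of 1.6.

From λ = h/(mv), the wavelength is inversely proportional to velocity:

λ ∝ 1/v

If v → v/1.6, then λ → 1.6λ

When velocity is decreased by a factor of 1.6, the wavelength increases by a factor of 1.6.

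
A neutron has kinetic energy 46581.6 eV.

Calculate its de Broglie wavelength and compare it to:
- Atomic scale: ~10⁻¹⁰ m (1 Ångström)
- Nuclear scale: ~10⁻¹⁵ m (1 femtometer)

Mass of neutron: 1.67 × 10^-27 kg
λ = 1.33 × 10^-13 m, which is between nuclear and atomic scales.

Using λ = h/√(2mKE):

KE = 46581.6 eV = 7.463 × 10^-15 J

λ = h/√(2mKE)
λ = (6.626 × 10^-34 J·s) / √(2 × 1.67 × 10^-27 kg × 7.463 × 10^-15 J)
λ = 1.33 × 10^-13 m

Comparison:
- Atomic scale (10⁻¹⁰ m): λ is 0.0013× this size
- Nuclear scale (10⁻¹⁵ m): λ is 1.3e+02× this size

The wavelength is between nuclear and atomic scales.

This wavelength is appropriate for probing atomic structure but too large for nuclear physics experiments.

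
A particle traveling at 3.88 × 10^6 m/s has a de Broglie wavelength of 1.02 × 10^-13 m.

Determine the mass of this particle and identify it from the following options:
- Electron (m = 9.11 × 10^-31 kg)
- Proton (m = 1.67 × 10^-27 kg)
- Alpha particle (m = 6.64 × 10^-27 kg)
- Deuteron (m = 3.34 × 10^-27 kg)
The particle is a proton.

From λ = h/(mv), solve for mass:

m = h/(λv)
m = (6.626 × 10^-34 J·s) / (1.02 × 10^-13 m × 3.88 × 10^6 m/s)
m = 1.67 × 10^-27 kg

Comparing with the listed masses, this is closest to a proton.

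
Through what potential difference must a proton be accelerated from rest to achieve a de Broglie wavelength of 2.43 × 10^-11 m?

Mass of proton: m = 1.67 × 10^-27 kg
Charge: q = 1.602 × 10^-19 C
1.39 V

From λ = h/√(2mqV), we solve for V:

λ² = h²/(2mqV)
V = h²/(2mqλ²)
V = (6.626 × 10^-34 J·s)² / (2 × 1.67 × 10^-27 kg × 1.602 × 10^-19 C × (2.43 × 10^-11 m)²)
V = 1.39 V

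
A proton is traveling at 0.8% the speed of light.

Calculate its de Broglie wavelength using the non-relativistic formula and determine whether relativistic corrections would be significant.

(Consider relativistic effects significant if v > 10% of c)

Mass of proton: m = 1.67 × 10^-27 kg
No, relativistic corrections are not needed.

Using the non-relativistic de Broglie formula λ = h/(mv):

v = 0.8% × c = 2.398 × 10^6 m/s

λ = h/(mv)
λ = (6.626 × 10^-34 J·s) / (1.67 × 10^-27 kg × 2.398 × 10^6 m/s)
λ = 1.65 × 10^-13 m

Since v = 0.8% of c < 10% of c, relativistic corrections are NOT significant and this non-relativistic result is a good approximation.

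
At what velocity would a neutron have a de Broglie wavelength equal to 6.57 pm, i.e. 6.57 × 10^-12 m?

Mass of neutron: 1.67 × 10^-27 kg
6.04 × 10^4 m/s

From λ = h/(mv), solve for v:

v = h/(mλ)
v = (6.626 × 10^-34 J·s) / (1.67 × 10^-27 kg × 6.57 × 10^-12 m)
v = 6.04 × 10^4 m/s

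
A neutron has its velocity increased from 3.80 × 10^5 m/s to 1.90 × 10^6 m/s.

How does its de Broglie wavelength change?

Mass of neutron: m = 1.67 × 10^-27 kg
The wavelength decreases by a factor of 5.

Using λ = h/(mv):

Initial wavelength: λ₁ = h/(mv₁) = 1.04 × 10^-12 m
Final wavelength: λ₂ = h/(mv₂) = 2.09 × 10^-13 m

Since λ ∝ 1/v, when velocity increases by a factor of 5, the wavelength decreases by a factor of 5.

λ₂/λ₁ = v₁/v₂ = 1/5

The wavelength decreases by a factor of 5.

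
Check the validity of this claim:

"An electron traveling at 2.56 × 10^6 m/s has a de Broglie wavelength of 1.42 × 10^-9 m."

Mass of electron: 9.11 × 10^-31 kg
False

The claim is incorrect.

Using λ = h/(mv):
λ = (6.626 × 10^-34 J·s) / (9.11 × 10^-31 kg × 2.56 × 10^6 m/s)
λ = 2.84 × 10^-10 m

The actual wavelength differs from the claimed 1.42 × 10^-9 m.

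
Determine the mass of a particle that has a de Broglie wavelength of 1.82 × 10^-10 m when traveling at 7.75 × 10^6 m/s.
4.70 × 10^-31 kg

From the de Broglie relation λ = h/(mv), we solve for m:

m = h/(λv)
m = (6.626 × 10^-34 J·s) / (1.82 × 10^-10 m × 7.75 × 10^6 m/s)
m = 4.70 × 10^-31 kg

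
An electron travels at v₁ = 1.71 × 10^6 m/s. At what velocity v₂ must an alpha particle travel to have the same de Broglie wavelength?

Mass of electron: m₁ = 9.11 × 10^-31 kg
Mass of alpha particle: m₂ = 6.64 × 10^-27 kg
v₂ = 2.35 × 10^2 m/s

For equal de Broglie wavelengths: λ₁ = λ₂

h/(m₁v₁) = h/(m₂v₂)
m₁v₁ = m₂v₂
v₂ = v₁ · (m₁/m₂)

v₂ = 1.71 × 10^6 m/s × (9.11 × 10^-31 kg / 6.64 × 10^-27 kg)
v₂ = 2.35 × 10^2 m/s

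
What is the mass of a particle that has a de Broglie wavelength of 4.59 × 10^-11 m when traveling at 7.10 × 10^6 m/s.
2.03 × 10^-30 kg

From the de Broglie relation λ = h/(mv), we solve for m:

m = h/(λv)
m = (6.626 × 10^-34 J·s) / (4.59 × 10^-11 m × 7.10 × 10^6 m/s)
m = 2.03 × 10^-30 kg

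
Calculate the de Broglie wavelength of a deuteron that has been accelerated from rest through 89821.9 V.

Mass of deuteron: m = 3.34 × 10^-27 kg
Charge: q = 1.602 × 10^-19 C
6.76 × 10^-14 m

When a particle is accelerated through voltage V, it gains kinetic energy KE = qV.

The de Broglie wavelength is then λ = h/√(2mqV):

λ = h/√(2mqV)
λ = (6.626 × 10^-34 J·s) / √(2 × 3.34 × 10^-27 kg × 1.602 × 10^-19 C × 89821.9 V)
λ = 6.76 × 10^-14 m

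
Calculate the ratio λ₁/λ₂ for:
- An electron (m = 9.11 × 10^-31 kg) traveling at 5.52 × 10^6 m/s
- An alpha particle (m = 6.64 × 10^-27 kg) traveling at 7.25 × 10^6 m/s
λ₁/λ₂ = 9.57 × 10^3

Using λ = h/(mv):

λ₁ = h/(m₁v₁) = 1.32 × 10^-10 m
λ₂ = h/(m₂v₂) = 1.38 × 10^-14 m

Ratio λ₁/λ₂ = (m₂v₂)/(m₁v₁)
         = (6.64 × 10^-27 kg × 7.25 × 10^6 m/s) / (9.11 × 10^-31 kg × 5.52 × 10^6 m/s)
         = 9.57 × 10^3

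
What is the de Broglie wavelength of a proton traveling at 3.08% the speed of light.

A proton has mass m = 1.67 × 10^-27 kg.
4.30 × 10^-14 m

Using the de Broglie relation λ = h/(mv):

v = 3.08% × c = 9.234 × 10^6 m/s

λ = h/(mv)
λ = (6.626 × 10^-34 J·s) / (1.67 × 10^-27 kg × 9.234 × 10^6 m/s)
λ = 4.30 × 10^-14 m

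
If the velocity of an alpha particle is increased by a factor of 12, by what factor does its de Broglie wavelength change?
The wavelength decreases by a factor of 12.

From λ = h/(mv), the wavelength is inversely proportional to velocity:

λ ∝ 1/v

If v → 12v, then λ → λ/12

When velocity is increased by a factor of 12, the wavelength decreases by a factor of 12.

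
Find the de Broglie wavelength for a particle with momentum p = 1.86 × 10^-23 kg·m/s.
3.56 × 10^-11 m

Using the de Broglie relation λ = h/p:

λ = h/p
λ = (6.626 × 10^-34 J·s) / (1.86 × 10^-23 kg·m/s)
λ = 3.56 × 10^-11 m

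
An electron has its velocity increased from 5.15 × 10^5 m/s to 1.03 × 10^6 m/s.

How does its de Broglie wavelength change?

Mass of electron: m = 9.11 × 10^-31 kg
The wavelength decreases by a factor of 2.

Using λ = h/(mv):

Initial wavelength: λ₁ = h/(mv₁) = 1.41 × 10^-9 m
Final wavelength: λ₂ = h/(mv₂) = 7.06 × 10^-10 m

Since λ ∝ 1/v, when velocity increases by a factor of 2, the wavelength decreases by a factor of 2.

λ₂/λ₁ = v₁/v₂ = 1/2

The wavelength decreases by a factor of 2.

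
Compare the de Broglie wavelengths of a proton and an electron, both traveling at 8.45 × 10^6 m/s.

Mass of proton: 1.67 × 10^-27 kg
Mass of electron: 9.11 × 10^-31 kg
The electron has the longer wavelength.

Using λ = h/(mv), since both particles have the same velocity, the wavelength depends only on mass.

For proton: λ₁ = h/(m₁v) = 4.70 × 10^-14 m
For electron: λ₂ = h/(m₂v) = 8.61 × 10^-11 m

Since λ ∝ 1/m at constant velocity, the lighter particle has the longer wavelength.

The electron has the longer de Broglie wavelength.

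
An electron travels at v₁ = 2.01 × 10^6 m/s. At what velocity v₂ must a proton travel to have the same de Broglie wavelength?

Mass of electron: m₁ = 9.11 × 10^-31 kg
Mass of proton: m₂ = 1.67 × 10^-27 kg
v₂ = 1.10 × 10^3 m/s

For equal de Broglie wavelengths: λ₁ = λ₂

h/(m₁v₁) = h/(m₂v₂)
m₁v₁ = m₂v₂
v₂ = v₁ · (m₁/m₂)

v₂ = 2.01 × 10^6 m/s × (9.11 × 10^-31 kg / 1.67 × 10^-27 kg)
v₂ = 1.10 × 10^3 m/s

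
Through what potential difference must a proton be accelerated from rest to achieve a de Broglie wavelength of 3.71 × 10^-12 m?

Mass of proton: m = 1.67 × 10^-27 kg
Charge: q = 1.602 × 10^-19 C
59.6 V

From λ = h/√(2mqV), we solve for V:

λ² = h²/(2mqV)
V = h²/(2mqλ²)
V = (6.626 × 10^-34 J·s)² / (2 × 1.67 × 10^-27 kg × 1.602 × 10^-19 C × (3.71 × 10^-12 m)²)
V = 59.6 V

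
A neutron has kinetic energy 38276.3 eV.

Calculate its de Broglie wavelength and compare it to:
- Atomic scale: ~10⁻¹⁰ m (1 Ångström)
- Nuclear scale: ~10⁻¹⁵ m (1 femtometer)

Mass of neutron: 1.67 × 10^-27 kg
λ = 1.46 × 10^-13 m, which is between nuclear and atomic scales.

Using λ = h/√(2mKE):

KE = 38276.3 eV = 6.133 × 10^-15 J

λ = h/√(2mKE)
λ = (6.626 × 10^-34 J·s) / √(2 × 1.67 × 10^-27 kg × 6.133 × 10^-15 J)
λ = 1.46 × 10^-13 m

Comparison:
- Atomic scale (10⁻¹⁰ m): λ is 0.0015× this size
- Nuclear scale (10⁻¹⁵ m): λ is 1.5e+02× this size

The wavelength is between nuclear and atomic scales.

This wavelength is appropriate for probing atomic structure but too large for nuclear physics experiments.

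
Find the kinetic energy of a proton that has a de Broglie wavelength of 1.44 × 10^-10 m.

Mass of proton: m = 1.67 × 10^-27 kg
6.34 × 10^-21 J (or 0.0396 eV)

From λ = h/√(2mKE), we solve for KE:

λ² = h²/(2mKE)
KE = h²/(2mλ²)
KE = (6.626 × 10^-34 J·s)² / (2 × 1.67 × 10^-27 kg × (1.44 × 10^-10 m)²)
KE = 6.34 × 10^-21 J
KE = 0.0396 eV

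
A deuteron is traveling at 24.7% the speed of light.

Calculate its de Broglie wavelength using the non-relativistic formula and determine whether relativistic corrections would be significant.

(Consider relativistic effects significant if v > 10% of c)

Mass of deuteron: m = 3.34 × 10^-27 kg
Yes, relativistic corrections are needed.

Using the non-relativistic de Broglie formula λ = h/(mv):

v = 24.7% × c = 7.405 × 10^7 m/s

λ = h/(mv)
λ = (6.626 × 10^-34 J·s) / (3.34 × 10^-27 kg × 7.405 × 10^7 m/s)
λ = 2.68 × 10^-15 m

Since v = 24.7% of c > 10% of c, relativistic corrections ARE significant and the actual wavelength would differ from this non-relativistic estimate.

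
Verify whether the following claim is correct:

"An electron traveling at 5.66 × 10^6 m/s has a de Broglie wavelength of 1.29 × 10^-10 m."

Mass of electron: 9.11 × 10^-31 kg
True

The claim is correct.

Using λ = h/(mv):
λ = (6.626 × 10^-34 J·s) / (9.11 × 10^-31 kg × 5.66 × 10^6 m/s)
λ = 1.29 × 10^-10 m

This matches the claimed value.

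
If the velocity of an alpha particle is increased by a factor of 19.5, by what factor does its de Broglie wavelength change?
The wavelength decreases by a factor of 19.5.

From λ = h/(mv), the wavelength is inversely proportional to velocity:

λ ∝ 1/v

If v → 19.5v, then λ → λ/19.5

When velocity is increased by a factor of 19.5, the wavelength decreases by a factor of 19.5.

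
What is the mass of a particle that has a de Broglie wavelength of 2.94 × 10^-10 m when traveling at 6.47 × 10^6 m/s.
3.48 × 10^-31 kg

From the de Broglie relation λ = h/(mv), we solve for m:

m = h/(λv)
m = (6.626 × 10^-34 J·s) / (2.94 × 10^-10 m × 6.47 × 10^6 m/s)
m = 3.48 × 10^-31 kg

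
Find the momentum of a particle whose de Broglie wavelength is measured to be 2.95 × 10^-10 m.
2.25 × 10^-24 kg·m/s

From the de Broglie relation λ = h/p, we solve for p:

p = h/λ
p = (6.626 × 10^-34 J·s) / (2.95 × 10^-10 m)
p = 2.25 × 10^-24 kg·m/s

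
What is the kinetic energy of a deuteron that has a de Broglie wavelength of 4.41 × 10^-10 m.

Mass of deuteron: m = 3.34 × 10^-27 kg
3.38 × 10^-22 J (or 2.11 × 10^-3 eV)

From λ = h/√(2mKE), we solve for KE:

λ² = h²/(2mKE)
KE = h²/(2mλ²)
KE = (6.626 × 10^-34 J·s)² / (2 × 3.34 × 10^-27 kg × (4.41 × 10^-10 m)²)
KE = 3.38 × 10^-22 J
KE = 2.11 × 10^-3 eV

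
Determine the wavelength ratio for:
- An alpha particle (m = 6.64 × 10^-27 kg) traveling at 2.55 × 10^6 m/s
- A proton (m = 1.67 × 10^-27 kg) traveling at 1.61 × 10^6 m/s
λ₁/λ₂ = 0.159

Using λ = h/(mv):

λ₁ = h/(m₁v₁) = 3.91 × 10^-14 m
λ₂ = h/(m₂v₂) = 2.46 × 10^-13 m

Ratio λ₁/λ₂ = (m₂v₂)/(m₁v₁)
         = (1.67 × 10^-27 kg × 1.61 × 10^6 m/s) / (6.64 × 10^-27 kg × 2.55 × 10^6 m/s)
         = 0.159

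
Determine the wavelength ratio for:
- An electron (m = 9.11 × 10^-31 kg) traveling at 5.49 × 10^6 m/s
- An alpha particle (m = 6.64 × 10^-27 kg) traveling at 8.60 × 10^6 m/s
λ₁/λ₂ = 1.14 × 10^4

Using λ = h/(mv):

λ₁ = h/(m₁v₁) = 1.32 × 10^-10 m
λ₂ = h/(m₂v₂) = 1.16 × 10^-14 m

Ratio λ₁/λ₂ = (m₂v₂)/(m₁v₁)
         = (6.64 × 10^-27 kg × 8.60 × 10^6 m/s) / (9.11 × 10^-31 kg × 5.49 × 10^6 m/s)
         = 1.14 × 10^4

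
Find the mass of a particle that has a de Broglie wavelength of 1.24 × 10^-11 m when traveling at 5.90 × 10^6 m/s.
9.06 × 10^-30 kg

From the de Broglie relation λ = h/(mv), we solve for m:

m = h/(λv)
m = (6.626 × 10^-34 J·s) / (1.24 × 10^-11 m × 5.90 × 10^6 m/s)
m = 9.06 × 10^-30 kg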